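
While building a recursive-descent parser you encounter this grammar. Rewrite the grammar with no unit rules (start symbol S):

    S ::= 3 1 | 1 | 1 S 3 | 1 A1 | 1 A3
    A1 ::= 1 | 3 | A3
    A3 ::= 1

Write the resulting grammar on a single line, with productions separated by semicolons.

S ::= 3 1 | 1 | 1 S 3 | 1 A1 | 1 A3; A1 ::= 1 | 3; A3 ::= 1

Unit pairs: A1 ⇒* {A3}.
For each unit pair (A, B), copy every non-unit production of B to A, then drop all unit productions.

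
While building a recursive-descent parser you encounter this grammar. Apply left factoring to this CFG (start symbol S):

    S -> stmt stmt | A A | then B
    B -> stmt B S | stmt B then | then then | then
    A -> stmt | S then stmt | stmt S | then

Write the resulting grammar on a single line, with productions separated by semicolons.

B has alternatives sharing prefix 'stmt B': factor to B → stmt B B' with B' → S | then.
B has alternatives sharing prefix 'then': factor to B → then B'' with B'' → then | ε.
A has alternatives sharing prefix 'stmt': factor to A → stmt A' with A' → ε | S.

S -> stmt stmt | A A | then B; B -> stmt B B' | then B''; A -> S then stmt | then | stmt A'; B' -> S | then; B'' -> then | ε; A' -> ε | S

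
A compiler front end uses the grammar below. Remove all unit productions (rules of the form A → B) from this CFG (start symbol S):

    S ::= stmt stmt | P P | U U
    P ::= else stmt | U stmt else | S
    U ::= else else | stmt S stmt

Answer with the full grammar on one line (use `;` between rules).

Unit pairs: P ⇒* {S}.
Replace each nonterminal's rules with the union of the non-unit rules of every nonterminal it unit-derives.

S ::= stmt stmt | P P | U U; P ::= stmt stmt | P P | U U | else stmt | U stmt else; U ::= else else | stmt S stmt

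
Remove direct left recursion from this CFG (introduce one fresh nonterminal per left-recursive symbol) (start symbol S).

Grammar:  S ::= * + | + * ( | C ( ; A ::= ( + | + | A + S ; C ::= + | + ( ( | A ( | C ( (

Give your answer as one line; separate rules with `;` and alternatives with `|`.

S ::= * + | + * ( | C (; A ::= ( + A' | + A'; C ::= + C' | + ( ( C' | A ( C'; A' ::= + S A' | epsilon; C' ::= ( ( C' | epsilon

Left recursion appears on A, C.
For A: α = {+ S}, β = {( +, +}. Rewrite as A → β A' and A' → α A' | ε.
For C: α = {( (}, β = {+, + ( (, A (}. Rewrite as C → β C' and C' → α C' | ε.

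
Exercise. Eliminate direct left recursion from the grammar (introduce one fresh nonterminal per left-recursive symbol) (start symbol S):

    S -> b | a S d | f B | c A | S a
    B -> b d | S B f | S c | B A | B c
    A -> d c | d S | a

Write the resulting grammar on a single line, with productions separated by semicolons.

S -> b S' | a S d S' | f B S' | c A S'; B -> b d B' | S B f B' | S c B'; A -> d c | d S | a; S' -> a S' | ε; B' -> A B' | c B' | ε

Left recursion appears on S, B.
For S: α = {a}, β = {b, a S d, f B, c A}. Rewrite as S → β S' and S' → α S' | ε.
For B: α = {A, c}, β = {b d, S B f, S c}. Rewrite as B → β B' and B' → α B' | ε.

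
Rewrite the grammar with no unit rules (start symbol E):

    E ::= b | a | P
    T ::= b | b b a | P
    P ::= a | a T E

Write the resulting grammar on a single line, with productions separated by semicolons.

Unit pairs: E ⇒* {P}; T ⇒* {P}.
For each unit pair (A, B), copy every non-unit production of B to A, then drop all unit productions.

E ::= b | a | a T E; T ::= a | a T E | b | b b a; P ::= a | a T E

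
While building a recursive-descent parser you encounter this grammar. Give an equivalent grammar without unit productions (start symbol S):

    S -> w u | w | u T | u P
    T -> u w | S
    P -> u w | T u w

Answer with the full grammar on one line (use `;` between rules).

S -> w u | w | u T | u P; T -> w u | w | u T | u P | u w; P -> u w | T u w

Unit pairs: T ⇒* {S}.
For every A with A ⇒* B via unit rules, add B's non-unit alternatives to A; then delete every rule of the form X → Y.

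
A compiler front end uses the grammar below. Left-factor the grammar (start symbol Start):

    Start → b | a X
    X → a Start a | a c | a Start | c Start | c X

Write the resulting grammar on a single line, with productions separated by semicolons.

X has alternatives sharing prefix 'a': factor to X → a X1 with X1 → Start a | c | Start.
X has alternatives sharing prefix 'c': factor to X → c X2 with X2 → Start | X.
X1 has alternatives sharing prefix 'Start': factor to X1 → Start X11 with X11 → a | ε.

Start → b | a X; X → a X1 | c X2; X1 → c | Start X11; X2 → Start | X; X11 → a | ε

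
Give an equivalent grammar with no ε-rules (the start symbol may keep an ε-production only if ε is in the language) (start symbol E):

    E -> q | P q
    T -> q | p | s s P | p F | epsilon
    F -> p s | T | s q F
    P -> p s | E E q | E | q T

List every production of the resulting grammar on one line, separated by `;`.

E -> q | P q; T -> q | p | s s P | p F; F -> p s | T | s q F | s q; P -> p s | E E q | E | q T | q

The nullable symbols are {F, T}.
ε ∉ L(G), so no ε-production is kept.
Expand every rule over subsets of its nullable positions: F → s q F gives s q F | s q. P → q T gives q T | q.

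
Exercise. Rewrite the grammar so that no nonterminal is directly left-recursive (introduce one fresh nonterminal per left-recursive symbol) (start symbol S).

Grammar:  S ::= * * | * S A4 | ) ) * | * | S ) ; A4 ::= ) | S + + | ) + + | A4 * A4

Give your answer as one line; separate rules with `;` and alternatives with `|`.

S ::= * * S' | * S A4 S' | ) ) * S' | * S'; A4 ::= ) A4' | S + + A4' | ) + + A4'; S' ::= ) S' | ε; A4' ::= * A4 A4' | ε

Left recursion appears on S, A4.
For S: α = {)}, β = {* *, * S A4, ) ) *, *}. Rewrite as S → β S' and S' → α S' | ε.
For A4: α = {* A4}, β = {), S + +, ) + +}. Rewrite as A4 → β A4' and A4' → α A4' | ε.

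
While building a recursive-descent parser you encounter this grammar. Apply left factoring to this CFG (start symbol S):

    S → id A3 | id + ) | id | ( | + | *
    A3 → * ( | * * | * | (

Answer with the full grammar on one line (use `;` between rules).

S → ( | + | * | id S'; A3 → ( | * A3'; S' → A3 | + ) | ε; A3' → ( | * | ε

S has alternatives sharing prefix 'id': factor to S → id S' with S' → A3 | + ) | ε.
A3 has alternatives sharing prefix '*': factor to A3 → * A3' with A3' → ( | * | ε.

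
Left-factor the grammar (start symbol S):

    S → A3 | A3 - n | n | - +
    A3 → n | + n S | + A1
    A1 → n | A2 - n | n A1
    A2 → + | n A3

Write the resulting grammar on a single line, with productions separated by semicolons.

S has alternatives sharing prefix 'A3': factor to S → A3 S' with S' → ε | - n.
A3 has alternatives sharing prefix '+': factor to A3 → + A3' with A3' → n S | A1.
A1 has alternatives sharing prefix 'n': factor to A1 → n A1' with A1' → ε | A1.

S → n | - + | A3 S'; A3 → n | + A3'; A1 → A2 - n | n A1'; A2 → + | n A3; S' → ε | - n; A3' → n S | A1; A1' → ε | A1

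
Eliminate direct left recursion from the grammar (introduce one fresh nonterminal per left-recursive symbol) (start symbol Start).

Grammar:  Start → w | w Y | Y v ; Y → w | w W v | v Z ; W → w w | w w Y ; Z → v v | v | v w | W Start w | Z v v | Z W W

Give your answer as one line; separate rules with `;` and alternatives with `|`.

Start → w | w Y | Y v; Y → w | w W v | v Z; W → w w | w w Y; Z → v v Z1 | v Z1 | v w Z1 | W Start w Z1; Z1 → v v Z1 | W W Z1 | ε

Directly left-recursive nonterminal: Z.
For Z: α = {v v, W W}, β = {v v, v, v w, W Start w}. Rewrite as Z → β Z1 and Z1 → α Z1 | ε.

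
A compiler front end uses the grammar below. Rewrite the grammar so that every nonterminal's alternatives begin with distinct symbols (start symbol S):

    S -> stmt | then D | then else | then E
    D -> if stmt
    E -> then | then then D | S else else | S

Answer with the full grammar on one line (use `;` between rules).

S has alternatives sharing prefix 'then': factor to S → then S' with S' → D | else | E.
E has alternatives sharing prefix 'then': factor to E → then E' with E' → ε | then D.
E has alternatives sharing prefix 'S': factor to E → S E'' with E'' → else else | ε.

S -> stmt | then S'; D -> if stmt; E -> then E' | S E''; S' -> D | else | E; E' -> ε | then D; E'' -> else else | ε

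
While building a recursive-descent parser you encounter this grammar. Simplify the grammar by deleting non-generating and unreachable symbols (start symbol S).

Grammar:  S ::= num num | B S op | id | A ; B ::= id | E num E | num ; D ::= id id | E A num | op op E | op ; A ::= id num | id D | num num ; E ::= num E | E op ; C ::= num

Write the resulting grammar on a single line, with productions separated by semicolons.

S ::= num num | B S op | id | A; B ::= id | num; D ::= id id | op; A ::= id num | id D | num num

Generating nonterminals: {A, B, C, D, S}.
Reachable from S after that: {A, B, D, S}.
Removed useless symbols: {C, E} and every production mentioning them.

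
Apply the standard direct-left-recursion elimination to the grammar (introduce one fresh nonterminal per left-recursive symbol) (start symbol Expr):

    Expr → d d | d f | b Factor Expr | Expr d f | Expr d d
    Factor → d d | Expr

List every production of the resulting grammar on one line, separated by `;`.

Expr → d d Expr1 | d f Expr1 | b Factor Expr Expr1; Factor → d d | Expr; Expr1 → d f Expr1 | d d Expr1 | ε

Left recursion appears on Expr.
For Expr: α = {d f, d d}, β = {d d, d f, b Factor Expr}. Rewrite as Expr → β Expr1 and Expr1 → α Expr1 | ε.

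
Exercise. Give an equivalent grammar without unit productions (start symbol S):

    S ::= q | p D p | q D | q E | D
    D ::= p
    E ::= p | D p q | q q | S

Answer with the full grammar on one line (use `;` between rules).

Unit pairs: E ⇒* {D, S}; S ⇒* {D}.
For each unit pair (A, B), copy every non-unit production of B to A, then drop all unit productions.

S ::= p | q | p D p | q D | q E; D ::= p; E ::= p | D p q | q q | q | p D p | q D | q E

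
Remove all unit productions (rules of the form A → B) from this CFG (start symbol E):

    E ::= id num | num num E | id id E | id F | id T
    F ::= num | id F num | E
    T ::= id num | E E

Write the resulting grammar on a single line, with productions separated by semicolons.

E ::= id num | num num E | id id E | id F | id T; F ::= id num | num num E | id id E | id F | id T | num | id F num; T ::= id num | E E

Unit pairs: F ⇒* {E}.
For every A with A ⇒* B via unit rules, add B's non-unit alternatives to A; then delete every rule of the form X → Y.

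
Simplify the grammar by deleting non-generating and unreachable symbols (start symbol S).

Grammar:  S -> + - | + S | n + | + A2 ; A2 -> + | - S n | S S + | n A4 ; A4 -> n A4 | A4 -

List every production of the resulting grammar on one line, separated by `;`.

Generating nonterminals: {A2, S}.
Reachable from S after that: {A2, S}.
Removed useless symbols: {A4} and every production mentioning them.

S -> + - | + S | n + | + A2; A2 -> + | - S n | S S +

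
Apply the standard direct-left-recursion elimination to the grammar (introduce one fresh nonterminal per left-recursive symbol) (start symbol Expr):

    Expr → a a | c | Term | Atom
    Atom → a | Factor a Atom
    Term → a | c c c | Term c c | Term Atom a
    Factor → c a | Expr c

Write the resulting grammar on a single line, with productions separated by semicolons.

Term is directly left-recursive.
For Term: α = {c c, Atom a}, β = {a, c c c}. Rewrite as Term → β Term1 and Term1 → α Term1 | ε.

Expr → a a | c | Term | Atom; Atom → a | Factor a Atom; Term → a Term1 | c c c Term1; Factor → c a | Expr c; Term1 → c c Term1 | Atom a Term1 | ε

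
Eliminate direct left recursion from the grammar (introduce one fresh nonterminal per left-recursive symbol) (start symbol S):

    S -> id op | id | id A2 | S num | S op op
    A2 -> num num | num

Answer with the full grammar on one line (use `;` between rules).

S -> id op S' | id S' | id A2 S'; A2 -> num num | num; S' -> num S' | op op S' | epsilon

S is directly left-recursive.
For S: α = {num, op op}, β = {id op, id, id A2}. Rewrite as S → β S' and S' → α S' | ε.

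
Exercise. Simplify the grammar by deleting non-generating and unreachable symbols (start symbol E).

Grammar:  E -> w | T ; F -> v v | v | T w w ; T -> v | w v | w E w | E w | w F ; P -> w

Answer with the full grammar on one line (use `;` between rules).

Generating nonterminals: {E, F, P, T}.
Reachable from E after that: {E, F, T}.
Removed useless symbols: {P} and every production mentioning them.

E -> w | T; F -> v v | v | T w w; T -> v | w v | w E w | E w | w F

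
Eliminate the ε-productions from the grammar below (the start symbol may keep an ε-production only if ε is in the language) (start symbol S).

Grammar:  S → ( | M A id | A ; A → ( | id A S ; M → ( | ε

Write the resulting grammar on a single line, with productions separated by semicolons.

The nullable symbols are {M}.
ε ∉ L(G), so no ε-production is kept.
Expand every rule over subsets of its nullable positions: S → M A id gives M A id | A id.

S → ( | M A id | A id | A; A → ( | id A S; M → (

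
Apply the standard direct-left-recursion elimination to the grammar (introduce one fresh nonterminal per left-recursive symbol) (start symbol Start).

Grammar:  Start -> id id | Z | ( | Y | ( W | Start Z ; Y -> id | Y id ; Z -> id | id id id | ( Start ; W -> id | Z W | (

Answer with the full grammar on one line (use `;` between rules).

Directly left-recursive nonterminals: Start, Y.
For Start: α = {Z}, β = {id id, Z, (, Y, ( W}. Rewrite as Start → β Start1 and Start1 → α Start1 | ε.
For Y: α = {id}, β = {id}. Rewrite as Y → β Y1 and Y1 → α Y1 | ε.

Start -> id id Start1 | Z Start1 | ( Start1 | Y Start1 | ( W Start1; Y -> id Y1; Z -> id | id id id | ( Start; W -> id | Z W | (; Start1 -> Z Start1 | ε; Y1 -> id Y1 | ε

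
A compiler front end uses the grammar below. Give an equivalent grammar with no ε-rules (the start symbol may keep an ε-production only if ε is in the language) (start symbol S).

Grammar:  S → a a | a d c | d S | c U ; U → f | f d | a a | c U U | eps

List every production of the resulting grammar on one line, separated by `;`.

Nullable set = {U}.
ε ∉ L(G), so no ε-production is kept.
Add the nullable-subset variants: S → c U gives c U | c. U → c U U gives c U U | c U | c.

S → a a | a d c | d S | c U | c; U → f | f d | a a | c U U | c U | c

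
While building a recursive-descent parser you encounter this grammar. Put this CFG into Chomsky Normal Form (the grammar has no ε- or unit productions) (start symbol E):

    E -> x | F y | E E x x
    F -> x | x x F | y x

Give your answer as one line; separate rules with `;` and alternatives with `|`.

Introduce a nonterminal for each terminal appearing in a rule of length ≥ 2: X1 → y, X2 → x.
Binarize each right-hand side of length ≥ 3 by chaining fresh nonterminals (Y1, Y2, …): affected rules were E → E E X2 X2; F → X2 X2 F.

E -> x | F X1 | E Y1; F -> x | X2 Y3 | X1 X2; X1 -> y; X2 -> x; Y1 -> E Y2; Y2 -> X2 X2; Y3 -> X2 F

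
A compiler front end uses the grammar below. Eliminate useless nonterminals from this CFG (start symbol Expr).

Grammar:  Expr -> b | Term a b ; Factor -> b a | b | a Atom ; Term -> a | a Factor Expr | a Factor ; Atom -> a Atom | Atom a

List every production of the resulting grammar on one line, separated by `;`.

Expr -> b | Term a b; Factor -> b a | b; Term -> a | a Factor Expr | a Factor

Generating nonterminals: {Expr, Factor, Term}.
Reachable from Expr after that: {Expr, Factor, Term}.
Removed useless symbols: {Atom} and every production mentioning them.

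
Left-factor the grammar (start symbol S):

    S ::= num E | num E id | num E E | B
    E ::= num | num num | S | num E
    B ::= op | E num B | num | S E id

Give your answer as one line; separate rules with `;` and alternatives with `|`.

S has alternatives sharing prefix 'num E': factor to S → num E S' with S' → ε | id | E.
E has alternatives sharing prefix 'num': factor to E → num E' with E' → ε | num | E.

S ::= B | num E S'; E ::= S | num E'; B ::= op | E num B | num | S E id; S' ::= ε | id | E; E' ::= ε | num | E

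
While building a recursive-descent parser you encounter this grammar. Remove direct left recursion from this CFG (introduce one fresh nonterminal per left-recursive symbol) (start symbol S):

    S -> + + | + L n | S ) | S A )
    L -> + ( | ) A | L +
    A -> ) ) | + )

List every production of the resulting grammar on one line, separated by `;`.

Left recursion appears on S, L.
For S: α = {), A )}, β = {+ +, + L n}. Rewrite as S → β S' and S' → α S' | ε.
For L: α = {+}, β = {+ (, ) A}. Rewrite as L → β L' and L' → α L' | ε.

S -> + + S' | + L n S'; L -> + ( L' | ) A L'; A -> ) ) | + ); S' -> ) S' | A ) S' | ε; L' -> + L' | ε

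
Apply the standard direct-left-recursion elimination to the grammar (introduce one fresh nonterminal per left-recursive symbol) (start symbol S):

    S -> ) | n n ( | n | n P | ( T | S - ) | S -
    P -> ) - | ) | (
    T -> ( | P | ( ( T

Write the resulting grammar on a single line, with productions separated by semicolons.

S -> ) S' | n n ( S' | n S' | n P S' | ( T S'; P -> ) - | ) | (; T -> ( | P | ( ( T; S' -> - ) S' | - S' | ε

Left recursion appears on S.
For S: α = {- ), -}, β = {), n n (, n, n P, ( T}. Rewrite as S → β S' and S' → α S' | ε.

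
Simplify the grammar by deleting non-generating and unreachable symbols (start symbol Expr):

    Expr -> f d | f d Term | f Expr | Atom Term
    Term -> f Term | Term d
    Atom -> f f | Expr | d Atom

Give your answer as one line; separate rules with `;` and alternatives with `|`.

Generating nonterminals: {Atom, Expr}.
Reachable from Expr after that: {Expr}.
Removed useless symbols: {Atom, Term} and every production mentioning them.

Expr -> f d | f Expr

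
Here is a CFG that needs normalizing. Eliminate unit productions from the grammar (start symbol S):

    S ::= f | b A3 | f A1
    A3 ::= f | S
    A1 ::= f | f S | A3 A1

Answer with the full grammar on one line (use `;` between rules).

S ::= f | b A3 | f A1; A3 ::= f | b A3 | f A1; A1 ::= f | f S | A3 A1

Unit pairs: A3 ⇒* {S}.
Replace each nonterminal's rules with the union of the non-unit rules of every nonterminal it unit-derives.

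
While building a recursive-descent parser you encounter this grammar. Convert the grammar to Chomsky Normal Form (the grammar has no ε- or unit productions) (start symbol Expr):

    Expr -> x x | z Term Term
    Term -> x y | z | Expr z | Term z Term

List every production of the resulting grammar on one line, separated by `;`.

Introduce a nonterminal for each terminal appearing in a rule of length ≥ 2: X1 → x, X2 → z, X3 → y.
Binarize each right-hand side of length ≥ 3 by chaining fresh nonterminals (Y1, Y2, …): affected rules were Expr → X2 Term Term; Term → Term X2 Term.

Expr -> X1 X1 | X2 Y1; Term -> X1 X3 | z | Expr X2 | Term Y2; X1 -> x; X2 -> z; X3 -> y; Y1 -> Term Term; Y2 -> X2 Term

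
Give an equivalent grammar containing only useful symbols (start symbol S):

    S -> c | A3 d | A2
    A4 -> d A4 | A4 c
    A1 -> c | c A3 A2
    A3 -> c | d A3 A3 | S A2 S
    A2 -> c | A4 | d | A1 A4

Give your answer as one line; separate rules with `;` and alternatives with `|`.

S -> c | A3 d | A2; A3 -> c | d A3 A3 | S A2 S; A2 -> c | d

Generating nonterminals: {A1, A2, A3, S}.
Reachable from S after that: {A2, A3, S}.
Removed useless symbols: {A1, A4} and every production mentioning them.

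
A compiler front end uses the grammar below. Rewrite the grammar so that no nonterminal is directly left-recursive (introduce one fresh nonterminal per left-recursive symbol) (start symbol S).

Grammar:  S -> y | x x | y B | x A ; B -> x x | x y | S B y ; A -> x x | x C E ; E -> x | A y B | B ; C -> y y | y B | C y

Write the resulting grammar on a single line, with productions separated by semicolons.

S -> y | x x | y B | x A; B -> x x | x y | S B y; A -> x x | x C E; E -> x | A y B | B; C -> y y C' | y B C'; C' -> y C' | epsilon

Directly left-recursive nonterminal: C.
For C: α = {y}, β = {y y, y B}. Rewrite as C → β C' and C' → α C' | ε.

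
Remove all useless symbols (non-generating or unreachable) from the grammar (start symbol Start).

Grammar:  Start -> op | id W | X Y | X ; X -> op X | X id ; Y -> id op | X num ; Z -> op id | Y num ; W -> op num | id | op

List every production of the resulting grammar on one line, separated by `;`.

Start -> op | id W; W -> op num | id | op

Generating nonterminals: {Start, W, Y, Z}.
Reachable from Start after that: {Start, W}.
Removed useless symbols: {X, Y, Z} and every production mentioning them.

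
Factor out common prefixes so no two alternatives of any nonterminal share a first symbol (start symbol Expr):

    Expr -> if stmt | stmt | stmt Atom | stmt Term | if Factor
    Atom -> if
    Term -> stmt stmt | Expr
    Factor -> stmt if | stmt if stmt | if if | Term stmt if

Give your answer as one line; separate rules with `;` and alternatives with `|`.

Expr -> stmt Expr1 | if Expr2; Atom -> if; Term -> stmt stmt | Expr; Factor -> if if | Term stmt if | stmt if Factor1; Expr1 -> ε | Atom | Term; Expr2 -> stmt | Factor; Factor1 -> ε | stmt

Expr has alternatives sharing prefix 'stmt': factor to Expr → stmt Expr1 with Expr1 → ε | Atom | Term.
Expr has alternatives sharing prefix 'if': factor to Expr → if Expr2 with Expr2 → stmt | Factor.
Factor has alternatives sharing prefix 'stmt if': factor to Factor → stmt if Factor1 with Factor1 → ε | stmt.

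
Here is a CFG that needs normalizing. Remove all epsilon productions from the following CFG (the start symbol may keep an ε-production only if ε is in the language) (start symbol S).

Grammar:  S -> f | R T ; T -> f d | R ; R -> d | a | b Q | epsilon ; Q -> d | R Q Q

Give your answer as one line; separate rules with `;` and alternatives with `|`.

Nullable set = {R, S, T}.
ε ∈ L(G) since S is nullable, so keep S → ε.
Add the nullable-subset variants: S → R T gives R T | R | T. Q → R Q Q gives R Q Q | Q Q.

S -> f | R T | R | T | epsilon; T -> f d | R; R -> d | a | b Q; Q -> d | R Q Q | Q Q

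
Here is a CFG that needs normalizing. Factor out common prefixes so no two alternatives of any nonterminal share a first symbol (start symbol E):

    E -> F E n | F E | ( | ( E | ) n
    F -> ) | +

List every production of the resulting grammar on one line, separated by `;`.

E -> ) n | F E E' | ( E''; F -> ) | +; E' -> n | eps; E'' -> eps | E

E has alternatives sharing prefix 'F E': factor to E → F E E' with E' → n | ε.
E has alternatives sharing prefix '(': factor to E → ( E'' with E'' → ε | E.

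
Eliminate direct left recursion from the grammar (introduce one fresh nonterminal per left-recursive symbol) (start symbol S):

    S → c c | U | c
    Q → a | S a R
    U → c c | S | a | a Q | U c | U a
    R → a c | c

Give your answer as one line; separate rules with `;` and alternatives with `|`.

Left recursion appears on U.
For U: α = {c, a}, β = {c c, S, a, a Q}. Rewrite as U → β U' and U' → α U' | ε.

S → c c | U | c; Q → a | S a R; U → c c U' | S U' | a U' | a Q U'; R → a c | c; U' → c U' | a U' | ε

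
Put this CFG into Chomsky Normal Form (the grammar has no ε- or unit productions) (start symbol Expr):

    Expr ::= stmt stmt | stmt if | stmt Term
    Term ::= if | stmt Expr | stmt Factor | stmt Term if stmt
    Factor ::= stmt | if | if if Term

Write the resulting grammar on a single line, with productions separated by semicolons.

Expr ::= X1 X1 | X1 X2 | X1 Term; Term ::= if | X1 Expr | X1 Factor | X1 Y1; Factor ::= stmt | if | X2 Y3; X1 ::= stmt; X2 ::= if; Y1 ::= Term Y2; Y2 ::= X2 X1; Y3 ::= X2 Term

Introduce a nonterminal for each terminal appearing in a rule of length ≥ 2: X1 → stmt, X2 → if.
Binarize each right-hand side of length ≥ 3 by chaining fresh nonterminals (Y1, Y2, …): affected rules were Term → X1 Term X2 X1; Factor → X2 X2 Term.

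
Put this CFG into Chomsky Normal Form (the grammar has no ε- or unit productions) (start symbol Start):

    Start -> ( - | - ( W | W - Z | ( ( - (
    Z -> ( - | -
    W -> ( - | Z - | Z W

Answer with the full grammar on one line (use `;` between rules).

Introduce a nonterminal for each terminal appearing in a rule of length ≥ 2: X1 → (, X2 → -.
Binarize each right-hand side of length ≥ 3 by chaining fresh nonterminals (Y1, Y2, …): affected rules were Start → X2 X1 W; Start → W X2 Z; Start → X1 X1 X2 X1.

Start -> X1 X2 | X2 Y1 | W Y2 | X1 Y3; Z -> X1 X2 | -; W -> X1 X2 | Z X2 | Z W; X1 -> (; X2 -> -; Y1 -> X1 W; Y2 -> X2 Z; Y3 -> X1 Y4; Y4 -> X2 X1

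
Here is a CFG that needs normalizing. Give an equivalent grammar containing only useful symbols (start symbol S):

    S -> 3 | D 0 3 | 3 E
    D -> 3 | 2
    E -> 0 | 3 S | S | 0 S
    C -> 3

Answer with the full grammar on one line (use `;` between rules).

Generating nonterminals: {C, D, E, S}.
Reachable from S after that: {D, E, S}.
Removed useless symbols: {C} and every production mentioning them.

S -> 3 | D 0 3 | 3 E; D -> 3 | 2; E -> 0 | 3 S | S | 0 S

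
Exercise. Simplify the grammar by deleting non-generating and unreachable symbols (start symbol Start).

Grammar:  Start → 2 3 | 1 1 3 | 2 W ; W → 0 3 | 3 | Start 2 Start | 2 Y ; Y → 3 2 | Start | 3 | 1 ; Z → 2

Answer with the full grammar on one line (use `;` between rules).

Generating nonterminals: {Start, W, Y, Z}.
Reachable from Start after that: {Start, W, Y}.
Removed useless symbols: {Z} and every production mentioning them.

Start → 2 3 | 1 1 3 | 2 W; W → 0 3 | 3 | Start 2 Start | 2 Y; Y → 3 2 | Start | 3 | 1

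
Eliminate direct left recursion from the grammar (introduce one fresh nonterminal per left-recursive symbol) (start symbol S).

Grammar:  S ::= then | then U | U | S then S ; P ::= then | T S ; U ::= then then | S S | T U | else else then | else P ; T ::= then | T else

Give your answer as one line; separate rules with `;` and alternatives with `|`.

Directly left-recursive nonterminals: S, T.
For S: α = {then S}, β = {then, then U, U}. Rewrite as S → β S' and S' → α S' | ε.
For T: α = {else}, β = {then}. Rewrite as T → β T' and T' → α T' | ε.

S ::= then S' | then U S' | U S'; P ::= then | T S; U ::= then then | S S | T U | else else then | else P; T ::= then T'; S' ::= then S S' | ε; T' ::= else T' | ε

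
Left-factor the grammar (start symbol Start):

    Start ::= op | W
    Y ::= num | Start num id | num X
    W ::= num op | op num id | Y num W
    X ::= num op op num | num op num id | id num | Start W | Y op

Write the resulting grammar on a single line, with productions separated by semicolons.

Y has alternatives sharing prefix 'num': factor to Y → num Y1 with Y1 → ε | X.
X has alternatives sharing prefix 'num op': factor to X → num op X1 with X1 → op num | num id.

Start ::= op | W; Y ::= Start num id | num Y1; W ::= num op | op num id | Y num W; X ::= id num | Start W | Y op | num op X1; Y1 ::= ε | X; X1 ::= op num | num id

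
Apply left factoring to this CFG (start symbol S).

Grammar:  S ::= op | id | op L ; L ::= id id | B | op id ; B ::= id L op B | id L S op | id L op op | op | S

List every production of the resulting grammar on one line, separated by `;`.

S ::= id | op S'; L ::= id id | B | op id; B ::= op | S | id L B'; S' ::= ε | L; B' ::= S op | op B''; B'' ::= B | op

S has alternatives sharing prefix 'op': factor to S → op S' with S' → ε | L.
B has alternatives sharing prefix 'id L': factor to B → id L B' with B' → op B | S op | op op.
B' has alternatives sharing prefix 'op': factor to B' → op B'' with B'' → B | op.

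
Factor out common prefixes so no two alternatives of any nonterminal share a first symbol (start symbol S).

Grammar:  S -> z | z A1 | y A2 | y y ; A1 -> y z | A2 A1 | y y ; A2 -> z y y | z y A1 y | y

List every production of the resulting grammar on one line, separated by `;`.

S -> z S' | y S''; A1 -> A2 A1 | y A1'; A2 -> y | z y A2'; S' -> eps | A1; S'' -> A2 | y; A1' -> z | y; A2' -> y | A1 y

S has alternatives sharing prefix 'z': factor to S → z S' with S' → ε | A1.
S has alternatives sharing prefix 'y': factor to S → y S'' with S'' → A2 | y.
A1 has alternatives sharing prefix 'y': factor to A1 → y A1' with A1' → z | y.
A2 has alternatives sharing prefix 'z y': factor to A2 → z y A2' with A2' → y | A1 y.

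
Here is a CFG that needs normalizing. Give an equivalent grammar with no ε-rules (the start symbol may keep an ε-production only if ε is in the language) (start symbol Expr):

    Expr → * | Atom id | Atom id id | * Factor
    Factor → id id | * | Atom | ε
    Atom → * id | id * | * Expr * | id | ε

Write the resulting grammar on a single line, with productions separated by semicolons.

Expr → * | Atom id | id | Atom id id | id id | * Factor; Factor → id id | * | Atom; Atom → * id | id * | * Expr * | id

Nullable nonterminals: {Atom, Factor}.
ε ∉ L(G), so no ε-production is kept.
Add the nullable-subset variants: Expr → Atom id gives Atom id | id. Expr → Atom id id gives Atom id id | id id.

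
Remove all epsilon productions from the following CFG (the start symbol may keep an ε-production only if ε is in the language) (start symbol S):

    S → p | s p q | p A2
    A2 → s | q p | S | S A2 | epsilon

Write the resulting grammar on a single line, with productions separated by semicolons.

S → p | s p q | p A2; A2 → s | q p | S | S A2

Nullable set = {A2}.
ε ∉ L(G), so no ε-production is kept.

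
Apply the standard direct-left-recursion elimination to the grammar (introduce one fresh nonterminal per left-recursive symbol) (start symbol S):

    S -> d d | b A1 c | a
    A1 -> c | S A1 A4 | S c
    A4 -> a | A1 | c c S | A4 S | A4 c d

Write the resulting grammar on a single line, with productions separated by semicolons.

S -> d d | b A1 c | a; A1 -> c | S A1 A4 | S c; A4 -> a A4' | A1 A4' | c c S A4'; A4' -> S A4' | c d A4' | ε

Directly left-recursive nonterminal: A4.
For A4: α = {S, c d}, β = {a, A1, c c S}. Rewrite as A4 → β A4' and A4' → α A4' | ε.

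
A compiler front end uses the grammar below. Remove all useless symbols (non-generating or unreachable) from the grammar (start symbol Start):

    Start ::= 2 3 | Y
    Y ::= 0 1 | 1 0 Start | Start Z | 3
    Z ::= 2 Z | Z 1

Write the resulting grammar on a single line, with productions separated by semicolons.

Generating nonterminals: {Start, Y}.
Reachable from Start after that: {Start, Y}.
Removed useless symbols: {Z} and every production mentioning them.

Start ::= 2 3 | Y; Y ::= 0 1 | 1 0 Start | 3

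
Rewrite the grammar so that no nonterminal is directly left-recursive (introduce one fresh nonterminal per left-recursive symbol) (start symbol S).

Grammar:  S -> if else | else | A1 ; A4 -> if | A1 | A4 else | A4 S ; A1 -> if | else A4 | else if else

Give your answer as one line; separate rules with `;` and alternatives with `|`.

A4 is directly left-recursive.
For A4: α = {else, S}, β = {if, A1}. Rewrite as A4 → β A4' and A4' → α A4' | ε.

S -> if else | else | A1; A4 -> if A4' | A1 A4'; A1 -> if | else A4 | else if else; A4' -> else A4' | S A4' | ε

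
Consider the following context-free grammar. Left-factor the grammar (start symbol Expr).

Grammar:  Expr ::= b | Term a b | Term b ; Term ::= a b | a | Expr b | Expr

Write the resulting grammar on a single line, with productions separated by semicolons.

Expr ::= b | Term Expr1; Term ::= a Term1 | Expr Term2; Expr1 ::= a b | b; Term1 ::= b | ε; Term2 ::= b | ε

Expr has alternatives sharing prefix 'Term': factor to Expr → Term Expr1 with Expr1 → a b | b.
Term has alternatives sharing prefix 'a': factor to Term → a Term1 with Term1 → b | ε.
Term has alternatives sharing prefix 'Expr': factor to Term → Expr Term2 with Term2 → b | ε.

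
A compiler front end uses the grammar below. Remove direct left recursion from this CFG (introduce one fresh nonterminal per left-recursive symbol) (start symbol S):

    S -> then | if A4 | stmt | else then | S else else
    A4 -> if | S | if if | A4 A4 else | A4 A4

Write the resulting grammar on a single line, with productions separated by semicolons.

Left recursion appears on S, A4.
For S: α = {else else}, β = {then, if A4, stmt, else then}. Rewrite as S → β S' and S' → α S' | ε.
For A4: α = {A4 else, A4}, β = {if, S, if if}. Rewrite as A4 → β A4' and A4' → α A4' | ε.

S -> then S' | if A4 S' | stmt S' | else then S'; A4 -> if A4' | S A4' | if if A4'; S' -> else else S' | ε; A4' -> A4 else A4' | A4 A4' | ε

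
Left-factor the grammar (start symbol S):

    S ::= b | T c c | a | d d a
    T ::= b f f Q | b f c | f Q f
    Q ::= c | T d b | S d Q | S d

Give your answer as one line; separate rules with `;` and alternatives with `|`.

T has alternatives sharing prefix 'b f': factor to T → b f T' with T' → f Q | c.
Q has alternatives sharing prefix 'S d': factor to Q → S d Q' with Q' → Q | ε.

S ::= b | T c c | a | d d a; T ::= f Q f | b f T'; Q ::= c | T d b | S d Q'; T' ::= f Q | c; Q' ::= Q | ε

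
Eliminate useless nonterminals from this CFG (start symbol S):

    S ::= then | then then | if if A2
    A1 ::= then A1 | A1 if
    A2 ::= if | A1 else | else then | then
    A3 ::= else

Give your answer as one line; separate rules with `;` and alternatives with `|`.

Generating nonterminals: {A2, A3, S}.
Reachable from S after that: {A2, S}.
Removed useless symbols: {A1, A3} and every production mentioning them.

S ::= then | then then | if if A2; A2 ::= if | else then | then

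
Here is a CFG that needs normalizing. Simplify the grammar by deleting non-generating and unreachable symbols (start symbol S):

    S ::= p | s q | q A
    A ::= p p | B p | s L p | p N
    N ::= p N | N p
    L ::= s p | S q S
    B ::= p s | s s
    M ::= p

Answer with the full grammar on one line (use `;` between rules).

S ::= p | s q | q A; A ::= p p | B p | s L p; L ::= s p | S q S; B ::= p s | s s

Generating nonterminals: {A, B, L, M, S}.
Reachable from S after that: {A, B, L, S}.
Removed useless symbols: {M, N} and every production mentioning them.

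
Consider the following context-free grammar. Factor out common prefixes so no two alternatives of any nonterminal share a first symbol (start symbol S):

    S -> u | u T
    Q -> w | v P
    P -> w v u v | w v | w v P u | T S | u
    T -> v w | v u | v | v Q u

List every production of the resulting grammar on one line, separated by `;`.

S -> u S'; Q -> w | v P; P -> T S | u | w v P'; T -> v T'; S' -> ε | T; P' -> u v | ε | P u; T' -> w | u | ε | Q u

S has alternatives sharing prefix 'u': factor to S → u S' with S' → ε | T.
P has alternatives sharing prefix 'w v': factor to P → w v P' with P' → u v | ε | P u.
T has alternatives sharing prefix 'v': factor to T → v T' with T' → w | u | ε | Q u.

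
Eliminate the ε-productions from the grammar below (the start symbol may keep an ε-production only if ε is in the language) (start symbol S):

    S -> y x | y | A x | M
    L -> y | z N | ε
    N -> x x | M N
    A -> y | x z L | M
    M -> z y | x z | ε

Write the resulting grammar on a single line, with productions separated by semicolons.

S -> y x | y | A x | x | M | ε; L -> y | z N; N -> x x | M N; A -> y | x z L | x z | M; M -> z y | x z

Nullable set = {A, L, M, S}.
ε ∈ L(G) since S is nullable, so keep S → ε.
Add the nullable-subset variants: S → A x gives A x | x. A → x z L gives x z L | x z.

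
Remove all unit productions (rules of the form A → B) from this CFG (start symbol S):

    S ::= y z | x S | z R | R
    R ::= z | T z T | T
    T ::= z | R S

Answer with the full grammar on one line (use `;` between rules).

S ::= y z | x S | z R | z | T z T | R S; R ::= z | T z T | R S; T ::= z | R S

Unit pairs: R ⇒* {T}; S ⇒* {R, T}.
For every A with A ⇒* B via unit rules, add B's non-unit alternatives to A; then delete every rule of the form X → Y.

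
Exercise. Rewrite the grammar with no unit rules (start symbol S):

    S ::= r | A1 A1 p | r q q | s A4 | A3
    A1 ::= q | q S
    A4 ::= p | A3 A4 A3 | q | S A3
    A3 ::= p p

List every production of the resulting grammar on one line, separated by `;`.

S ::= r | A1 A1 p | r q q | s A4 | p p; A1 ::= q | q S; A4 ::= p | A3 A4 A3 | q | S A3; A3 ::= p p

Unit pairs: S ⇒* {A3}.
For every A with A ⇒* B via unit rules, add B's non-unit alternatives to A; then delete every rule of the form X → Y.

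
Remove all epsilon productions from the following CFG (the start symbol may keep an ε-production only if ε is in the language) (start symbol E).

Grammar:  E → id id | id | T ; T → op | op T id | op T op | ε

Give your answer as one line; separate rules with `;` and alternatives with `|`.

Nullable set = {E, T}.
ε ∈ L(G) since E is nullable, so keep E → ε.
For each production, add variants omitting each subset of nullable occurrences: T → op T id gives op T id | op id. T → op T op gives op T op | op op.

E → id id | id | T | ε; T → op | op T id | op id | op T op | op op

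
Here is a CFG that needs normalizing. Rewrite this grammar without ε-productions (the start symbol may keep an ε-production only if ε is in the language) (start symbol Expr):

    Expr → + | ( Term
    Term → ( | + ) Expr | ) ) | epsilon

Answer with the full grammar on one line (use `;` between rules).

Expr → + | ( Term | (; Term → ( | + ) Expr | ) )

Nullable nonterminals: {Term}.
ε ∉ L(G), so no ε-production is kept.
For each production, add variants omitting each subset of nullable occurrences: Expr → ( Term gives ( Term | (.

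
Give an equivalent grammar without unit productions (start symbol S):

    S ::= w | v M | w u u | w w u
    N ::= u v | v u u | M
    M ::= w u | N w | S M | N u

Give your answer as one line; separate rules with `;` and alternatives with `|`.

Unit pairs: N ⇒* {M}.
For each unit pair (A, B), copy every non-unit production of B to A, then drop all unit productions.

S ::= w | v M | w u u | w w u; N ::= u v | v u u | w u | N w | S M | N u; M ::= w u | N w | S M | N u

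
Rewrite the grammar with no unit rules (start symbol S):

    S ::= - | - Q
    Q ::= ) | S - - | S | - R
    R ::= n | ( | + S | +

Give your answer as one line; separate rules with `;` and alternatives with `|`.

Unit pairs: Q ⇒* {S}.
For every A with A ⇒* B via unit rules, add B's non-unit alternatives to A; then delete every rule of the form X → Y.

S ::= - | - Q; Q ::= - | - Q | ) | S - - | - R; R ::= n | ( | + S | +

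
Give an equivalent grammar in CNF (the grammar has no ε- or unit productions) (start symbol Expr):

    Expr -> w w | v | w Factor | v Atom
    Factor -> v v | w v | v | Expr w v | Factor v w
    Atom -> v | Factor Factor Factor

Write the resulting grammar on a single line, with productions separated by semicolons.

Expr -> X1 X1 | v | X1 Factor | X2 Atom; Factor -> X2 X2 | X1 X2 | v | Expr Y1 | Factor Y2; Atom -> v | Factor Y3; X1 -> w; X2 -> v; Y1 -> X1 X2; Y2 -> X2 X1; Y3 -> Factor Factor

Introduce a nonterminal for each terminal appearing in a rule of length ≥ 2: X1 → w, X2 → v.
Binarize each right-hand side of length ≥ 3 by chaining fresh nonterminals (Y1, Y2, …): affected rules were Factor → Expr X1 X2; Factor → Factor X2 X1; Atom → Factor Factor Factor.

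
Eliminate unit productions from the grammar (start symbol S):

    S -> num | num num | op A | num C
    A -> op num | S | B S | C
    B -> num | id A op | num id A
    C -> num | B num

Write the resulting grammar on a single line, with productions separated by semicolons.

Unit pairs: A ⇒* {C, S}.
For every A with A ⇒* B via unit rules, add B's non-unit alternatives to A; then delete every rule of the form X → Y.

S -> num | num num | op A | num C; A -> num | B num | num num | op A | num C | op num | B S; B -> num | id A op | num id A; C -> num | B num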